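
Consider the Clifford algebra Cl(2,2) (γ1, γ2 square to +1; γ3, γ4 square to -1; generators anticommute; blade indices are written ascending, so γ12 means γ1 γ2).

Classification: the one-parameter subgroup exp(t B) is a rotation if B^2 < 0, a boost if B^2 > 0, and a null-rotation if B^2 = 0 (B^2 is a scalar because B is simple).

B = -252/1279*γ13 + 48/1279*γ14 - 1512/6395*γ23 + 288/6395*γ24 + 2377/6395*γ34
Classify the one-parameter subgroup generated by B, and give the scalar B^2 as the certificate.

B^2 term by term: the squares give (-252/1279)^2*(γ13)^2 + (48/1279)^2*(γ14)^2 + (-1512/6395)^2*(γ23)^2 + (288/6395)^2*(γ24)^2 + (2377/6395)^2*(γ34)^2 = 63504/1635841*(+1) + 2304/1635841*(+1) + 2286144/40896025*(+1) + 82944/40896025*(+1) + 5650129/40896025*(-1) = -1/25 (each basis 2-blade squares to minus the product of its generators' squares); cross terms between blades sharing an index anticommute and cancel; the commuting (index-disjoint) pairs give grade-4 terms 2*c*c'*(blade product), which cancel blade by blade — γ1234: 145152/8179205 - 145152/8179205 = 0 — confirming B is simple. So B^2 = -1/25.
Answer: rotation, certificate B^2 = -1/25. Because -1/25 is invariant under every versor sandwich, the classification follows from its sign alone.


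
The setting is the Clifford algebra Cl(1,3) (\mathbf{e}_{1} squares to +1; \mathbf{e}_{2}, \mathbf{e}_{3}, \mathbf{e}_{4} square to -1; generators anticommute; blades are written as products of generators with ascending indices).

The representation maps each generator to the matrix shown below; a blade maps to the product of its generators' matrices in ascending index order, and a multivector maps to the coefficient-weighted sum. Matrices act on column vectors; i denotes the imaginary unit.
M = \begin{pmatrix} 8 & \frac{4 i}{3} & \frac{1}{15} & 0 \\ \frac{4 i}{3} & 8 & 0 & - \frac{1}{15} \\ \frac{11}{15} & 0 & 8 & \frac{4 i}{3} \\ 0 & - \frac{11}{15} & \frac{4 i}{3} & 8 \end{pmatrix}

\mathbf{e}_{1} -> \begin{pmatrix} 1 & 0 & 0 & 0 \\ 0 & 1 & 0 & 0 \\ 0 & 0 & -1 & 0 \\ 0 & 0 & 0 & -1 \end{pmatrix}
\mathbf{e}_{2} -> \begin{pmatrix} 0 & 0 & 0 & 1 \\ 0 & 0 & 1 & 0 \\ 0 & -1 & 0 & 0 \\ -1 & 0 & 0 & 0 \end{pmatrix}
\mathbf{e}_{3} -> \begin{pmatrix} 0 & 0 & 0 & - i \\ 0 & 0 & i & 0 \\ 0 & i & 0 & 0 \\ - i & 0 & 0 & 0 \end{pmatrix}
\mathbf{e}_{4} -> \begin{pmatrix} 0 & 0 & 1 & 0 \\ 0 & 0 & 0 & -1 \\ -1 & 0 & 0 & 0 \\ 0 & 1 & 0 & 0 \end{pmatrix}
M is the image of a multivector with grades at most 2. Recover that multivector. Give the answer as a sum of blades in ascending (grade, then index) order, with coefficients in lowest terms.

Method: the blade images are trace-orthogonal — tr(rho(e_A) rho(e_B)^-1) = 4 if A = B and 0 otherwise — and rho(e_A)^-1 = (e_A)^2 * rho(e_A) with (e_A)^2 = +1 or -1, so the coefficient of e_A in the preimage is (e_A)^2 * tr(M rho(e_A))/4.
Nonzero projections over blades of grade <= 2: 1: (1)^2 = +1, tr(M 1) = 32, coefficient 8; e_{4}: (e_{4})^2 = -1, tr(M rho(e_{4})) = \frac{4}{3}, coefficient -\frac{1}{3}; e_{1} e_{4}: (e_{1} e_{4})^2 = +1, tr(M rho(e_{1} e_{4})) = \frac{8}{5}, coefficient \frac{2}{5}; e_{3} e_{4}: (e_{3} e_{4})^2 = -1, tr(M rho(e_{3} e_{4})) = \frac{16}{3}, coefficient -\frac{4}{3}. Every other blade of grade <= 2 projects to 0.
Answer: 8 - \frac{1}{3} e_{4} + \frac{2}{5} e_{1} e_{4} - \frac{4}{3} e_{3} e_{4}


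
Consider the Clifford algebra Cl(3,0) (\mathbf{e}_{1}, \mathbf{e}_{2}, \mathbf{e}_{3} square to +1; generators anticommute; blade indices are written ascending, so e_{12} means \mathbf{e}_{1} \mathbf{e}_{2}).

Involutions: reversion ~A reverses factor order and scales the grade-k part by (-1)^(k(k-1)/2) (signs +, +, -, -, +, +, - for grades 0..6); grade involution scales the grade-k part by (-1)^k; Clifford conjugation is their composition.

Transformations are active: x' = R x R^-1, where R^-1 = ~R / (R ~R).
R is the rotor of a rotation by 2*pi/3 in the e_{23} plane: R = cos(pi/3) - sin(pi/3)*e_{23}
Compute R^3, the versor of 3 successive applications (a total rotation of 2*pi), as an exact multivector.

The rotor phase is half the rotation angle and phases add under composition, so 3 steps in the e_{23} plane accumulate phase 3*(pi/3) = \pi: R^3 = cos(\pi) - sin(\pi)*e_{23}.
cos(\pi) = -1 and sin(\pi) = 0, so R^3 = -1. The total rotation 2*pi is 1 full turn, so every vector returns to itself, yet the rotor is -1, on the OTHER sheet of the double cover (an odd number of 2*pi turns).
Answer: -1


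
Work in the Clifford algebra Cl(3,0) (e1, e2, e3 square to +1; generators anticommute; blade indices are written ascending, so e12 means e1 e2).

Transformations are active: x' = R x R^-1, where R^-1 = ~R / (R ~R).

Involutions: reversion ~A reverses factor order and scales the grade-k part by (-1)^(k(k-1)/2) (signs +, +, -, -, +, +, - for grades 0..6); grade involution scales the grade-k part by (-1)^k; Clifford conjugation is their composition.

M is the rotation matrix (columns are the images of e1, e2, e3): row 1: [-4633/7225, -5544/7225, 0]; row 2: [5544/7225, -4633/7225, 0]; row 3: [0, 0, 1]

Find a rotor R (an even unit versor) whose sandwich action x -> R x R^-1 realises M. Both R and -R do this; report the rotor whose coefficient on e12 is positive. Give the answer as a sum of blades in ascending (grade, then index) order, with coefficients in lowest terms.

Method: write R = a + b12*e12 + b13*e13 + b23*e23 with a^2 + b12^2 + b13^2 + b23^2 = 1 (so R^-1 = ~R). Expanding the columns R e_j ~R gives tr M = 4a^2 - 1 and, from the antisymmetric part, M21 - M12 = -4a*b12, M13 - M31 = 4a*b13, M32 - M23 = -4a*b23.
Here tr M = -2041/7225, so a^2 = (1 + tr M)/4 = 1296/7225 and a = ±36/85. Taking a = 36/85: M21 - M12 = 11088/7225, M13 - M31 = 0, M32 - M23 = 0, giving b12 = -77/85, b13 = 0, b23 = 0, i.e. R = 36/85 - 77/85*e12.
Its e12 coefficient is negative, so report the other preimage -R.
Answer: -36/85 + 77/85*e12. Sheet selection: the two-to-one cover makes ±R indistinguishable at the matrix level (trace -2041/7225), so uniqueness comes from the required sign on e12.


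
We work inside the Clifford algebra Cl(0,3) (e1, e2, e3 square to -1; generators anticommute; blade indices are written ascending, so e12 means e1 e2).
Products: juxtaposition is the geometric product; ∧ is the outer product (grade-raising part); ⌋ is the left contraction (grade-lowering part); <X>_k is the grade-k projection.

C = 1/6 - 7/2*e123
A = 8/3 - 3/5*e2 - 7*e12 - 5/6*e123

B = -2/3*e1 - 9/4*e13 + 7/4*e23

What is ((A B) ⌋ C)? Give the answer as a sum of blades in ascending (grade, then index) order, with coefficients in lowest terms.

step 1: -23/72*e1 + 157/24*e2 + 21/20*e3 - 2/5*e12 + 25/4*e13 + 715/36*e23 - 27/20*e123
step 2: 189/40 + 5005/72*e1 - 175/8*e2 - 7/5*e3 + 147/40*e12 - 1099/48*e13 - 161/144*e23
Answer: 189/40 + 5005/72*e1 - 175/8*e2 - 7/5*e3 + 147/40*e12 - 1099/48*e13 - 161/144*e23


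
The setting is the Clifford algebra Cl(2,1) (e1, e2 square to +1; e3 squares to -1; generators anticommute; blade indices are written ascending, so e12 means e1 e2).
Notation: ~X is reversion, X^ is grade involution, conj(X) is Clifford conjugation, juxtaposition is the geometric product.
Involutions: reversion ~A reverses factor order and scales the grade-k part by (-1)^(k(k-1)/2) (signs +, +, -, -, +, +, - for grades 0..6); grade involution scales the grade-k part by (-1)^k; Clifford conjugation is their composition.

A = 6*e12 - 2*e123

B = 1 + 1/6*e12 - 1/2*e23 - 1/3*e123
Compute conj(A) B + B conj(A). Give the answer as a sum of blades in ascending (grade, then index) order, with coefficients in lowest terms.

first term: 5/3 + e1 - 5/3*e3 - 6*e12 + 3*e13 - 2*e123
second term: 5/3 + e1 - 5/3*e3 - 6*e12 - 3*e13 - 2*e123
Answer: 10/3 + 2*e1 - 10/3*e3 - 12*e12 - 4*e123


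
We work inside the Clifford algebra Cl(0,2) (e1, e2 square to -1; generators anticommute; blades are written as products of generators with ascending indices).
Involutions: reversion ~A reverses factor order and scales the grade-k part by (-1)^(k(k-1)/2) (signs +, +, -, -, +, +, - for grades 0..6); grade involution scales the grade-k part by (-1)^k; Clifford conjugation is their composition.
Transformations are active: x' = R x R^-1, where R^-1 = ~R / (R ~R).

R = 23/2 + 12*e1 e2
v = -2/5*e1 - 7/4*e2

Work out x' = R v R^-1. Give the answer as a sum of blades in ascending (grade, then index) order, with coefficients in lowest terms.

~R = 23/2 - 12*e1 e2, and R ~R = 1105/4, so R^-1 = ~R / (1105/4).
R v = 82/5*e1 - 997/40*e2
Answer: 9754/5525*e1 - 7187/22100*e2


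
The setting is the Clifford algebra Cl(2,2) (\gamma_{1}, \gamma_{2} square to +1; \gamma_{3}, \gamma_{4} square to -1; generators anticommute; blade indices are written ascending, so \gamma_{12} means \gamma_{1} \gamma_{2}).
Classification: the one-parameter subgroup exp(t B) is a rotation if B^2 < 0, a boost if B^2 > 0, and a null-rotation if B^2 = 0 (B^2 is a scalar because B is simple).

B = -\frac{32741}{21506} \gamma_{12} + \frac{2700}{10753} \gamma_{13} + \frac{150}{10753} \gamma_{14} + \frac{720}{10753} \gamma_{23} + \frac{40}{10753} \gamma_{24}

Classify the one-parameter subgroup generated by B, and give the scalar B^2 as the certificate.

B^2 term by term: the squares give (-\frac{32741}{21506})^2*(\gamma_{12})^2 + (\frac{2700}{10753})^2*(\gamma_{13})^2 + (\frac{150}{10753})^2*(\gamma_{14})^2 + (\frac{720}{10753})^2*(\gamma_{23})^2 + (\frac{40}{10753})^2*(\gamma_{24})^2 = \frac{1071973081}{462508036}*(-1) + \frac{7290000}{115627009}*(+1) + \frac{22500}{115627009}*(+1) + \frac{518400}{115627009}*(+1) + \frac{1600}{115627009}*(+1) = -\frac{9}{4} (each basis 2-blade squares to minus the product of its generators' squares); cross terms between blades sharing an index anticommute and cancel; the commuting (index-disjoint) pairs give grade-4 terms 2*c*c'*(blade product), which cancel blade by blade — \gamma_{1234}: -\frac{216000}{115627009} + \frac{216000}{115627009} = 0 — confirming B is simple. So B^2 = -\frac{9}{4}.
Answer: rotation, certificate B^2 = -\frac{9}{4}. Note: conjugating B changes its blade decomposition but never the scalar B^2 = -\frac{9}{4}, whose sign settles the classification.


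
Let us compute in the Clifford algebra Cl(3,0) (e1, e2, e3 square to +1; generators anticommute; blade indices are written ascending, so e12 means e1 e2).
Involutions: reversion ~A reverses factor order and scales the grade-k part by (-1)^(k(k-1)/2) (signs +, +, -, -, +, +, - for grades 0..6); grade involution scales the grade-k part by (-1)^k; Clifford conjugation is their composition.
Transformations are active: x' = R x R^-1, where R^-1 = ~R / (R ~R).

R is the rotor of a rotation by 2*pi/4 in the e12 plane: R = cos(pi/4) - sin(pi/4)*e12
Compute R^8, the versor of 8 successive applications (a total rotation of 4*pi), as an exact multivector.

Because a rotor carries half the rotation angle, composing 8 copies of this e12-plane rotor multiplies the phase: 8*(pi/4) = 2*pi, hence R^8 = cos(2*pi) - sin(2*pi)*e12.
cos(2*pi) = 1 and sin(2*pi) = 0, so R^8 = 1. The total rotation 4*pi is 2 full turns, so every vector returns to itself, yet the rotor is +1, back on the identity sheet (an even number of 2*pi turns).
Answer: 1


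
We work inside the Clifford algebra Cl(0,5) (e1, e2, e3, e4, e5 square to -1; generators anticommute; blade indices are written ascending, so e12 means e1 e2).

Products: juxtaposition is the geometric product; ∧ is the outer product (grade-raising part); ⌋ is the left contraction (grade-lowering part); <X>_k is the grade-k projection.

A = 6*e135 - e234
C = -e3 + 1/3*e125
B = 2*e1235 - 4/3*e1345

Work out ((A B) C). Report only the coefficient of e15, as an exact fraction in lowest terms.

step 1: 12*e2 + 8*e4 + 4/3*e125 - 2*e145
step 2: 4/9 + 4*e15 - 12*e23 - 2/3*e24 + 8*e34 + 4/3*e1235 + 8/3*e1245 + 2*e1345
Answer: 4


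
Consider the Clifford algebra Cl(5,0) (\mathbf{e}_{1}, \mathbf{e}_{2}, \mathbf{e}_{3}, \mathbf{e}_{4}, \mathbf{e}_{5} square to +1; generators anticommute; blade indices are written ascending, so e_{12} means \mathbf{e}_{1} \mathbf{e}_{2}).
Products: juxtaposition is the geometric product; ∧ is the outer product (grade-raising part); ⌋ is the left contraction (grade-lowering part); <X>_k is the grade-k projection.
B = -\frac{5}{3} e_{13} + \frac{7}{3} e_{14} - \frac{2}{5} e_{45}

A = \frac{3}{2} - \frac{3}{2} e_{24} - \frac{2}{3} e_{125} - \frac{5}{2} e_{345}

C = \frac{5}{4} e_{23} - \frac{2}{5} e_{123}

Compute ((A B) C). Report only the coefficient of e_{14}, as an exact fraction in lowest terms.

step 1: -e_{3} - \frac{7}{2} e_{12} - \frac{5}{2} e_{13} + \frac{7}{2} e_{14} + \frac{3}{5} e_{25} - \frac{3}{5} e_{45} - \frac{4}{15} e_{124} - \frac{35}{6} e_{135} - \frac{25}{6} e_{145} - \frac{10}{9} e_{235} + \frac{14}{9} e_{245} - \frac{5}{2} e_{1234}
step 2: \frac{9}{4} e_{2} - \frac{7}{5} e_{3} + e_{4} + \frac{25}{18} e_{5} + \frac{141}{40} e_{12} - \frac{35}{8} e_{13} + \frac{25}{8} e_{14} + \frac{4}{9} e_{15} - \frac{7}{3} e_{25} + \frac{8}{75} e_{34} + \frac{3}{4} e_{35} + \frac{175}{24} e_{125} - \frac{1}{3} e_{134} - \frac{6}{25} e_{135} + \frac{7}{5} e_{234} + \frac{35}{18} e_{345} + \frac{35}{8} e_{1234} + \frac{28}{45} e_{1345} + \frac{11}{12} e_{2345} - \frac{2981}{600} e_{12345}
Answer: \frac{25}{8}


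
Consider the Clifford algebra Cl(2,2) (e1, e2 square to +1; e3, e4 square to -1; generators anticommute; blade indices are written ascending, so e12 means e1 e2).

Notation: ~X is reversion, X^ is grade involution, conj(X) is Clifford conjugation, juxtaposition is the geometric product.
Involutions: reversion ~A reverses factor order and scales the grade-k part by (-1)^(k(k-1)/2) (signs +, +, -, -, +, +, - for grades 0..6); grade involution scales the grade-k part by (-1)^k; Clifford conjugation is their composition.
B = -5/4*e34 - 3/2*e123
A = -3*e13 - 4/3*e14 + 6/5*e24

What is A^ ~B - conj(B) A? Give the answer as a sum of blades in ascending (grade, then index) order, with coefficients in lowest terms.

first term: 9/2*e2 - 5/3*e13 + 15/4*e14 + 3/2*e23 + 9/5*e134 + 2*e234
second term: -9/2*e2 + 5/3*e13 - 15/4*e14 - 3/2*e23 + 9/5*e134 + 2*e234
Answer: 9*e2 - 10/3*e13 + 15/2*e14 + 3*e23


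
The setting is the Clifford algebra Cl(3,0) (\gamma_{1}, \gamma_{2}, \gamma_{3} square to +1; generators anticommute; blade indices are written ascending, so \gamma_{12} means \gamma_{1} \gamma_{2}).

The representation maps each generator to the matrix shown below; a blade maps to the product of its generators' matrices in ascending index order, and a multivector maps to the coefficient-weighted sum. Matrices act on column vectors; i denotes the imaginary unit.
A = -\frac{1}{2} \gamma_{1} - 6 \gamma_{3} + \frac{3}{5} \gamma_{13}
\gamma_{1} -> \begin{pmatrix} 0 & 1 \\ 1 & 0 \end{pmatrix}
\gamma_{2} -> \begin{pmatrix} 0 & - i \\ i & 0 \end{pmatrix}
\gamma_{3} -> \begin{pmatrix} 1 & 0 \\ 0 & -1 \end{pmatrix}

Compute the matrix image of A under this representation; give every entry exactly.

Bivector images (products of the table entries): rho(\gamma_{13}) = rho(\gamma_{1})rho(\gamma_{3}) = \begin{pmatrix} 0 & -1 \\ 1 & 0 \end{pmatrix}.
M = (-\frac{1}{2})*rho(\gamma_{1}) + (-6)*rho(\gamma_{3}) + (\frac{3}{5})*rho(\gamma_{13}), summed entrywise:
Answer: \begin{pmatrix} -6 & - \frac{11}{10} \\ \frac{1}{10} & 6 \end{pmatrix}


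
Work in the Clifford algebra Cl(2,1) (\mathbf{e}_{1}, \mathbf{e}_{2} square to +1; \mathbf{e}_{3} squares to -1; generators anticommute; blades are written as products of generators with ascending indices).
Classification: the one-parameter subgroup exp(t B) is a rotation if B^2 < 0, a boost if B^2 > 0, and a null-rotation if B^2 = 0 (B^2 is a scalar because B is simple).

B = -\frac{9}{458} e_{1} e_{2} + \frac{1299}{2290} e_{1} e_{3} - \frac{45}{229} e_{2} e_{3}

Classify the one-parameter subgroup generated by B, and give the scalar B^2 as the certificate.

B^2 term by term: the squares give (-\frac{9}{458})^2*(e_{1} e_{2})^2 + (\frac{1299}{2290})^2*(e_{1} e_{3})^2 + (-\frac{45}{229})^2*(e_{2} e_{3})^2 = \frac{81}{209764}*(-1) + \frac{1687401}{5244100}*(+1) + \frac{2025}{52441}*(+1) = \frac{9}{25} (each basis 2-blade squares to minus the product of its generators' squares); cross terms between blades sharing an index anticommute and cancel. So B^2 = \frac{9}{25}.
Answer: boost, certificate B^2 = \frac{9}{25}. Check the certificate: B^2 = \frac{9}{25}, and that sign is decisive whatever form B takes.


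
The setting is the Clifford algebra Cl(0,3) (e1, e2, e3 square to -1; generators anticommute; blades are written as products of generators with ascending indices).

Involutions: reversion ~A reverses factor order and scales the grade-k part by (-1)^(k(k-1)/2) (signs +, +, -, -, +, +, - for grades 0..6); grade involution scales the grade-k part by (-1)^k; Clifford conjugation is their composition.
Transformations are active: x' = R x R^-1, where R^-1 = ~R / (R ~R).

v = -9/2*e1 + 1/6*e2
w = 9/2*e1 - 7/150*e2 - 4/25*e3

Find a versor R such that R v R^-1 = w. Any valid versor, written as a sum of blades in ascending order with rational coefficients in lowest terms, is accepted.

Sketch: the shared square -365/18 makes R = v + w = 3/25*e2 - 4/25*e3 the natural versor; its sandwich fixes that direction, negates (v - w)/2, and sends v to w.
Answer: 3/25*e2 - 4/25*e3


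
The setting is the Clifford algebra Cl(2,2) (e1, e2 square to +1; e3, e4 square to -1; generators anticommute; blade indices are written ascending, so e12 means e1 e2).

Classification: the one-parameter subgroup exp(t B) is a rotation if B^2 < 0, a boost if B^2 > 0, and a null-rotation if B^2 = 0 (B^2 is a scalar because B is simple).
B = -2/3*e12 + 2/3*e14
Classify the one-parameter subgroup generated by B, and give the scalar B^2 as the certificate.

B^2 term by term: the squares give (-2/3)^2*(e12)^2 + (2/3)^2*(e14)^2 = 4/9*(-1) + 4/9*(+1) = 0 (each basis 2-blade squares to minus the product of its generators' squares); cross terms between blades sharing an index anticommute and cancel. So B^2 = 0.
Answer: null-rotation, certificate B^2 = 0. One invariant decides it: the square 0 survives every conjugation, and its sign is exactly the classification.


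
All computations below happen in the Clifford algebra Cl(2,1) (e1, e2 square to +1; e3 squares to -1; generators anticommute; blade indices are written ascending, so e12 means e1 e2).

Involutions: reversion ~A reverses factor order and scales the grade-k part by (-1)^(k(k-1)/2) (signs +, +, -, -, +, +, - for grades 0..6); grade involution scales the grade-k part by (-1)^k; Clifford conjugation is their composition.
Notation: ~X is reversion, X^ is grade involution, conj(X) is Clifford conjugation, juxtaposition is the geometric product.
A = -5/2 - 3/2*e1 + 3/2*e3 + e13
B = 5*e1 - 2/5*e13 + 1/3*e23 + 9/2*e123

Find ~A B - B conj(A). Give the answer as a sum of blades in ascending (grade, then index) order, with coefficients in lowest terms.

first term: -71/10 - 131/10*e1 + 5*e2 + 28/5*e3 - 85/12*e12 - 13/2*e13 - 91/12*e23 - 47/4*e123
second term: 79/10 - 131/10*e1 + 5*e2 - 22/5*e3 + 85/12*e12 - 13/2*e13 + 71/12*e23 - 43/4*e123
Answer: -15 + 10*e3 - 85/6*e12 - 27/2*e23 - e123


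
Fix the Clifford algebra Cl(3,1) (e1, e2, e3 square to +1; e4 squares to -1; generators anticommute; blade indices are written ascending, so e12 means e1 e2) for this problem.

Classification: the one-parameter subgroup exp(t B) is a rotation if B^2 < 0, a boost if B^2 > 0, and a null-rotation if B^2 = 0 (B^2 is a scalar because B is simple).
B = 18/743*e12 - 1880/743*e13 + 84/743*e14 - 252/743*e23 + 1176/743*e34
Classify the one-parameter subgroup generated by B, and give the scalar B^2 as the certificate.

B^2 term by term: the squares give (18/743)^2*(e12)^2 + (-1880/743)^2*(e13)^2 + (84/743)^2*(e14)^2 + (-252/743)^2*(e23)^2 + (1176/743)^2*(e34)^2 = 324/552049*(-1) + 3534400/552049*(-1) + 7056/552049*(+1) + 63504/552049*(-1) + 1382976/552049*(+1) = -4 (each basis 2-blade squares to minus the product of its generators' squares); cross terms between blades sharing an index anticommute and cancel; the commuting (index-disjoint) pairs give grade-4 terms 2*c*c'*(blade product), which cancel blade by blade — e1234: 42336/552049 - 42336/552049 = 0 — confirming B is simple. So B^2 = -4.
Answer: rotation, certificate B^2 = -4. The class reads off the invariant scalar -4 directly.


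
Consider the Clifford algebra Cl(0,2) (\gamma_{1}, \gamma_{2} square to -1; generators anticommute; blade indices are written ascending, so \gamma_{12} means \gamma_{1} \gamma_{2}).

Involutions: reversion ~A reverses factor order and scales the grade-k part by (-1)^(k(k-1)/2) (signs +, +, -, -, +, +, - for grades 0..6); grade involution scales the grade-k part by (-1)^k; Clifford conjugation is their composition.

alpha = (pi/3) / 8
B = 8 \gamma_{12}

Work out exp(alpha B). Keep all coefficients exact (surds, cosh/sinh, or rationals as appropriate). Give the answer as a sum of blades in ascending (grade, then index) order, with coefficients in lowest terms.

B^2 = (8)^2*(\gamma_{12})^2 = 64*(-1) = -64 (a basis 2-blade squares to minus the product of its generators' squares).
B^2 = -64 — a negative square means the series sums to a rotation: l = 8, alpha*l = \frac{\pi}{3}, so exp(alpha B) = cos(\frac{\pi}{3}) + (sin(\frac{\pi}{3})/8)*B = \frac{1}{2} + (\frac{\sqrt{3}}{16})*B.
Answer: \frac{1}{2} + \frac{\sqrt{3}}{2} \gamma_{12}


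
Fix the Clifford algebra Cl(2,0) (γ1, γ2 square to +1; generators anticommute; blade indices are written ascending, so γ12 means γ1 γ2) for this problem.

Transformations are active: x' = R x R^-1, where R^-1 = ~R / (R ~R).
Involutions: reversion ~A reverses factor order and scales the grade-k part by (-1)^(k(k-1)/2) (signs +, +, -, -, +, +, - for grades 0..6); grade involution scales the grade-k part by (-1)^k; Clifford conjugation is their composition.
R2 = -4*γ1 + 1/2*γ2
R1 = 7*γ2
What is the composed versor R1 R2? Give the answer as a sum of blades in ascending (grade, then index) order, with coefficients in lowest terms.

Distribute over the terms of R1 (each basis-blade product reordered to ascending indices, repeated generators contracted through their squares):
(7*γ2) R2 = 7/2 + 28*γ12
Answer: 7/2 + 28*γ12


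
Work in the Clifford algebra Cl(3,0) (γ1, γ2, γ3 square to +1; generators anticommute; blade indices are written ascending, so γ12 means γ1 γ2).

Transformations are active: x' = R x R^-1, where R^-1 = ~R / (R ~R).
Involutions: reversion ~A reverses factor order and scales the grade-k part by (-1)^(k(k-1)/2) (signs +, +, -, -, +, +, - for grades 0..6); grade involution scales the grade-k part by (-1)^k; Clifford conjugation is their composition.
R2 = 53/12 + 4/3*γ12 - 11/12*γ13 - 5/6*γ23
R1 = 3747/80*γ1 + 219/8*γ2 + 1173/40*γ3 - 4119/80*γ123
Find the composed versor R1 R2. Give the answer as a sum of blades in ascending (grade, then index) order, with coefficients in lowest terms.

Distribute over the terms of R1 (each basis-blade product reordered to ascending indices, repeated generators contracted through their squares):
(3747/80*γ1) R2 = 66197/320*γ1 + 1249/20*γ2 - 13739/320*γ3 - 1249/32*γ123
(219/8*γ2) R2 = -73/2*γ1 + 3869/32*γ2 - 365/16*γ3 + 803/32*γ123
(1173/40*γ3) R2 = 4301/160*γ1 + 391/16*γ2 + 20723/160*γ3 + 391/10*γ123
(-4119/80*γ123) R2 = -1373/32*γ1 + 15103/320*γ2 + 1373/20*γ3 - 72769/320*γ123
Summing the partial products and collecting blades:
Answer: 49389/320*γ1 + 81597/320*γ2 + 8475/64*γ3 - 64717/320*γ123


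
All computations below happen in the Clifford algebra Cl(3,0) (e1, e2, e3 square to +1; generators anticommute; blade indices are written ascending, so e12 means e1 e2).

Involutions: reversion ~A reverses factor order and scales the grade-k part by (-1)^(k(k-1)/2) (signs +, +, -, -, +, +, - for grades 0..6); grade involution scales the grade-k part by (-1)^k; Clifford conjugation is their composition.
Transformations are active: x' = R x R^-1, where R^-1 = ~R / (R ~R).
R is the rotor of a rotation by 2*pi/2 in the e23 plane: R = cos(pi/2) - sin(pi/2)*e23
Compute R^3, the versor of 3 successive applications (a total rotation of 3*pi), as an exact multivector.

Half-angle bookkeeping: 3 applications in e23 add up to rotor phase 3*pi/2 = 3*pi/2, so R^3 = cos(3*pi/2) - sin(3*pi/2)*e23.
cos(3*pi/2) = 0 and sin(3*pi/2) = -1, so R^3 = e23. The net rotation is 1*pi (after discarding 1 full turn, each of which contributes a factor -1 to the rotor); the rotor keeps the half-angle phase exactly.
Answer: e23


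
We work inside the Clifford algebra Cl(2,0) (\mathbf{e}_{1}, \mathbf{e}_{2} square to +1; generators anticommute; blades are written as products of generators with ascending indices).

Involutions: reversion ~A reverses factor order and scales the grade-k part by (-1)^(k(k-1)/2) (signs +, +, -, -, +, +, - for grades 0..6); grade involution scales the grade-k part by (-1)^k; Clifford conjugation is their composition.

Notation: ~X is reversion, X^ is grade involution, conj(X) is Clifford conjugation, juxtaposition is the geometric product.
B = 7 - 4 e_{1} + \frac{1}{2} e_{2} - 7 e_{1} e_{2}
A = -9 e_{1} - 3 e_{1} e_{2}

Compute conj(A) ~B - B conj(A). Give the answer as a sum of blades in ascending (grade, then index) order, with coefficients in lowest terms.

first term: -57 + \frac{129}{2} e_{1} + 75 e_{2} + \frac{51}{2} e_{1} e_{2}
second term: -15 + \frac{123}{2} e_{1} + 51 e_{2} + \frac{33}{2} e_{1} e_{2}
Answer: -42 + 3 e_{1} + 24 e_{2} + 9 e_{1} e_{2}


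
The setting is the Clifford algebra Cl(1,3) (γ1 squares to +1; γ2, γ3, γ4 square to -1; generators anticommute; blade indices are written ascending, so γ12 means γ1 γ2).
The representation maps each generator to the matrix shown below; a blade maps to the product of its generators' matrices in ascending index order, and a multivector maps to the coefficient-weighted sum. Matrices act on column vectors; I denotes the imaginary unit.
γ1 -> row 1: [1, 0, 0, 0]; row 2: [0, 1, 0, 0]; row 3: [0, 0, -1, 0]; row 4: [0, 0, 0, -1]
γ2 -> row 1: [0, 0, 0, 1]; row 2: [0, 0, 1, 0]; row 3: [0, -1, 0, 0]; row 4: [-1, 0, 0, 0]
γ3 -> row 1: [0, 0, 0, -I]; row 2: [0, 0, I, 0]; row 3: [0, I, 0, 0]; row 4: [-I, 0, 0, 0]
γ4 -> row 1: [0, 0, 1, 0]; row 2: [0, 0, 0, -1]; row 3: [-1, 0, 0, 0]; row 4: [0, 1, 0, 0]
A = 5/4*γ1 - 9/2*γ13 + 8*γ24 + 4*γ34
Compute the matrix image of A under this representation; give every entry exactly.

Bivector images (products of the table entries): rho(γ13) = rho(γ1)rho(γ3) = row 1: [0, 0, 0, -I]; row 2: [0, 0, I, 0]; row 3: [0, -I, 0, 0]; row 4: [I, 0, 0, 0]; rho(γ24) = rho(γ2)rho(γ4) = row 1: [0, 1, 0, 0]; row 2: [-1, 0, 0, 0]; row 3: [0, 0, 0, 1]; row 4: [0, 0, -1, 0]; rho(γ34) = rho(γ3)rho(γ4) = row 1: [0, -I, 0, 0]; row 2: [-I, 0, 0, 0]; row 3: [0, 0, 0, -I]; row 4: [0, 0, -I, 0].
M = (5/4)*rho(γ1) + (-9/2)*rho(γ13) + (8)*rho(γ24) + (4)*rho(γ34), summed entrywise:
Answer: row 1: [5/4, 8 - 4*I, 0, 9*I/2]; row 2: [-8 - 4*I, 5/4, -9*I/2, 0]; row 3: [0, 9*I/2, -5/4, 8 - 4*I]; row 4: [-9*I/2, 0, -8 - 4*I, -5/4]


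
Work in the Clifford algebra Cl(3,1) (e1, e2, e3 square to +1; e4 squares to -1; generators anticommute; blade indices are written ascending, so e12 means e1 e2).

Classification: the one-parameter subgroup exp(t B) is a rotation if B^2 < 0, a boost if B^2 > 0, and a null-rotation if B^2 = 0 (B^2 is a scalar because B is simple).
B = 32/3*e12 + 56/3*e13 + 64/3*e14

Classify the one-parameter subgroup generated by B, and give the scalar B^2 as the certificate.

B^2 term by term: the squares give (32/3)^2*(e12)^2 + (56/3)^2*(e13)^2 + (64/3)^2*(e14)^2 = 1024/9*(-1) + 3136/9*(-1) + 4096/9*(+1) = -64/9 (each basis 2-blade squares to minus the product of its generators' squares); cross terms between blades sharing an index anticommute and cancel. So B^2 = -64/9.
Answer: rotation, certificate B^2 = -64/9. The scalar -64/9 is the complete invariant here: its sign names the subgroup type.


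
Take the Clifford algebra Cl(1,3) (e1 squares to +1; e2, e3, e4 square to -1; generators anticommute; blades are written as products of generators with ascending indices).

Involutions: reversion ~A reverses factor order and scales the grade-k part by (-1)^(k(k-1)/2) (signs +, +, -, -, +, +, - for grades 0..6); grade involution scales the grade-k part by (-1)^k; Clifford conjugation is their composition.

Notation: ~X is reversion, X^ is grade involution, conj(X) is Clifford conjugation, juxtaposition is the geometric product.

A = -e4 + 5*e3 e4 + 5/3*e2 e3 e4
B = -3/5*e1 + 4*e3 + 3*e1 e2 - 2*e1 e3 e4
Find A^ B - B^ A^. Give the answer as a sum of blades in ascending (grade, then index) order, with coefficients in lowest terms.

first term: 10*e1 + 20*e4 + 10/3*e1 e2 + 2*e1 e3 + 3/5*e1 e4 - 20/3*e2 e4 - 4*e3 e4 + 3*e1 e2 e4 - 8*e1 e3 e4 + 14*e1 e2 e3 e4
second term: -10*e1 + 20*e4 + 10/3*e1 e2 - 2*e1 e3 + 3/5*e1 e4 + 20/3*e2 e4 - 4*e3 e4 + 3*e1 e2 e4 + 8*e1 e3 e4 + 14*e1 e2 e3 e4
Answer: 20*e1 + 4*e1 e3 - 40/3*e2 e4 - 16*e1 e3 e4


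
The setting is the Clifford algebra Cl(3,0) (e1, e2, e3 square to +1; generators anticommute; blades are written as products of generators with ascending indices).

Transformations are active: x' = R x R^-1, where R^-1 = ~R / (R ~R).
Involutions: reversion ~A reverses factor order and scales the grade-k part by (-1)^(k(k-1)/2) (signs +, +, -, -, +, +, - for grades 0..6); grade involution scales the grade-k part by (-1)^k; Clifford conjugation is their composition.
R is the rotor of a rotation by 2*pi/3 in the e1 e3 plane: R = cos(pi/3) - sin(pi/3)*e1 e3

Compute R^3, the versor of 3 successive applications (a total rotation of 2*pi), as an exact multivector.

Because a rotor carries half the rotation angle, composing 3 copies of this e1 e3-plane rotor multiplies the phase: 3*(pi/3) = pi, hence R^3 = cos(pi) - sin(pi)*e1 e3.
cos(pi) = -1 and sin(pi) = 0, so R^3 = -1. The total rotation 2*pi is 1 full turn, so every vector returns to itself, yet the rotor is -1, on the OTHER sheet of the double cover (an odd number of 2*pi turns).
Answer: -1


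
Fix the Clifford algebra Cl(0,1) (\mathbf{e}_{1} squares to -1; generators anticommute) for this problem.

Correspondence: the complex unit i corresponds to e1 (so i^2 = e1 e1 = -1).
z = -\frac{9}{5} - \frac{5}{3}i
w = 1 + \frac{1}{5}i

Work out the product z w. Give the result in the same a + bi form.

In blades: z = -\frac{9}{5} - \frac{5}{3} e_{1}, w = 1 + \frac{1}{5} e_{1}.
Distribute z over w term by term (generator squares from the signature, products reordered to ascending indices): (-\frac{9}{5})*w = -\frac{9}{5} - \frac{9}{25} e_{1}; (-\frac{5}{3} e_{1})*w = \frac{1}{3} - \frac{5}{3} e_{1}.
Sum: -\frac{22}{15} - \frac{152}{75} e_{1}; translating back through the correspondence:
Answer: -\frac{22}{15} - \frac{152}{75}i


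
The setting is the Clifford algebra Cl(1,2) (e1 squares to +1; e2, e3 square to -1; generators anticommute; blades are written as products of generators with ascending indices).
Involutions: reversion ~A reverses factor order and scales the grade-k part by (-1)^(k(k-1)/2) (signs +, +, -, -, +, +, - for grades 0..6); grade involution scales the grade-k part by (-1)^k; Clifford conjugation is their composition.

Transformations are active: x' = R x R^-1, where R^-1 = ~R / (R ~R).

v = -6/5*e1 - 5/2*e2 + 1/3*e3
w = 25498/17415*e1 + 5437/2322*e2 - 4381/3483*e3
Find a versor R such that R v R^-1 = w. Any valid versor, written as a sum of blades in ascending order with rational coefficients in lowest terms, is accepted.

Why this works: both vectors square to -4429/900, so q(v) = q(w) and R = v + w = 920/3483*e1 - 184/1161*e2 - 3220/3483*e3 carries v to w — its own direction survives, the complement (v - w)/2 flips.
Answer: 920/3483*e1 - 184/1161*e2 - 3220/3483*e3


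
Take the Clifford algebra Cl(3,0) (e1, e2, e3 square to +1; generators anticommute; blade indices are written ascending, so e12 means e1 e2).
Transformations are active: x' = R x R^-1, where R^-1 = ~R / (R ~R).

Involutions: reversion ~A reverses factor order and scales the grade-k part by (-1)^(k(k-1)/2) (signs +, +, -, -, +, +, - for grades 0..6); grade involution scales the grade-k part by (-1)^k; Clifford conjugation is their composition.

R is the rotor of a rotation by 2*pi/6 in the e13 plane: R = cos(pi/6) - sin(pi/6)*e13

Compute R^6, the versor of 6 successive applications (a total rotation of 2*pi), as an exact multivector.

Rotor phase runs at HALF the rotation angle; powers of one rotor simply add phase, so after 6 steps in e13 the phase is 6*pi/6 = pi and R^6 = cos(pi) - sin(pi)*e13.
cos(pi) = -1 and sin(pi) = 0, so R^6 = -1. The total rotation 2*pi is 1 full turn, so every vector returns to itself, yet the rotor is -1, on the OTHER sheet of the double cover (an odd number of 2*pi turns).
Answer: -1


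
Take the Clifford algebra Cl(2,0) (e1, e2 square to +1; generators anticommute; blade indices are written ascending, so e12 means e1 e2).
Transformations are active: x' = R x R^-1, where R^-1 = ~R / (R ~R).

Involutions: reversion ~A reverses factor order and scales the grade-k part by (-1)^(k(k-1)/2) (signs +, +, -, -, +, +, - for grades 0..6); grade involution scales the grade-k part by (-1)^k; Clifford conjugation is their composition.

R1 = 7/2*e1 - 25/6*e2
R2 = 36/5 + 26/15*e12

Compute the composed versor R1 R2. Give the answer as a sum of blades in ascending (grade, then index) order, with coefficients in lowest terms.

Distribute over the terms of R1 (each basis-blade product reordered to ascending indices, repeated generators contracted through their squares):
(7/2*e1) R2 = 126/5*e1 + 91/15*e2
(-25/6*e2) R2 = 65/9*e1 - 30*e2
Summing the partial products and collecting blades:
Answer: 1459/45*e1 - 359/15*e2


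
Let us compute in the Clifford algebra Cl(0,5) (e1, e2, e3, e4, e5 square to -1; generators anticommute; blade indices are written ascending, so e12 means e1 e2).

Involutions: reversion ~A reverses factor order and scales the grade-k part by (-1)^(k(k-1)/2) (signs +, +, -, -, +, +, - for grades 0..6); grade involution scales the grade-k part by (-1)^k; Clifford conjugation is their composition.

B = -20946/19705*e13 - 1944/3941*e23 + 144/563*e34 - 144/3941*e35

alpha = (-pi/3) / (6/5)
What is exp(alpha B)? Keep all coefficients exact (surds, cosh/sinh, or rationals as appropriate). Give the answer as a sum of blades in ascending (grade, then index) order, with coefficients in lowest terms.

B^2 term by term: the squares give (-20946/19705)^2*(e13)^2 + (-1944/3941)^2*(e23)^2 + (144/563)^2*(e34)^2 + (-144/3941)^2*(e35)^2 = 438734916/388287025*(-1) + 3779136/15531481*(-1) + 20736/316969*(-1) + 20736/15531481*(-1) = -36/25 (each basis 2-blade squares to minus the product of its generators' squares); cross terms between blades sharing an index anticommute and cancel. So B^2 = -36/25.
B^2 = -36/25 — B^2 < 0, so the exponential closes trigonometrically: l = 6/5, alpha*l = -pi/3, so exp(alpha B) = cos(-pi/3) + (sin(-pi/3)/(6/5))*B = 1/2 + (-5*sqrt(3)/12)*B.
Answer: 1/2 + 3491*sqrt(3)/7882*e13 + 810*sqrt(3)/3941*e23 - 60*sqrt(3)/563*e34 + 60*sqrt(3)/3941*e35


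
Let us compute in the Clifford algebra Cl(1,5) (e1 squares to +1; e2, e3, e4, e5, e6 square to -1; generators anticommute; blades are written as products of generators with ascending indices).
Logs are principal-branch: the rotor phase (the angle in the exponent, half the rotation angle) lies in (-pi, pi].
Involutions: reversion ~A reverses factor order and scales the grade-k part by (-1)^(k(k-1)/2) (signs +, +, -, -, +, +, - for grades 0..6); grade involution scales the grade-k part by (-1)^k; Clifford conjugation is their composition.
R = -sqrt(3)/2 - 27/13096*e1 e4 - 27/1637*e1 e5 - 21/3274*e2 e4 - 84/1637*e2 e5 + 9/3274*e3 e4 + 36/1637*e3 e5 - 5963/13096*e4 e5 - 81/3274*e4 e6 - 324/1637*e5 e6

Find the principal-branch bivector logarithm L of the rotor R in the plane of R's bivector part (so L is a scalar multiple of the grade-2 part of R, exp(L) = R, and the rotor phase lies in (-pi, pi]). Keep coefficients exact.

The scalar part of R is -sqrt(3)/2, which fixes the principal-branch rotor phase; the unit plane is then the bivector part divided by the sine of that phase, and L is that plane scaled by the phase.
Concretely: cos(phase) = -sqrt(3)/2 gives phase = ±5*pi/6, and since phase/sin(phase) is even the sign is immaterial: L = (phase/sin(phase)) * <R>_2 = (5*pi/3) * <R>_2.
Answer: -45*pi/13096*e1 e4 - 45*pi/1637*e1 e5 - 35*pi/3274*e2 e4 - 140*pi/1637*e2 e5 + 15*pi/3274*e3 e4 + 60*pi/1637*e3 e5 - 29815*pi/39288*e4 e5 - 135*pi/3274*e4 e6 - 540*pi/1637*e5 e6


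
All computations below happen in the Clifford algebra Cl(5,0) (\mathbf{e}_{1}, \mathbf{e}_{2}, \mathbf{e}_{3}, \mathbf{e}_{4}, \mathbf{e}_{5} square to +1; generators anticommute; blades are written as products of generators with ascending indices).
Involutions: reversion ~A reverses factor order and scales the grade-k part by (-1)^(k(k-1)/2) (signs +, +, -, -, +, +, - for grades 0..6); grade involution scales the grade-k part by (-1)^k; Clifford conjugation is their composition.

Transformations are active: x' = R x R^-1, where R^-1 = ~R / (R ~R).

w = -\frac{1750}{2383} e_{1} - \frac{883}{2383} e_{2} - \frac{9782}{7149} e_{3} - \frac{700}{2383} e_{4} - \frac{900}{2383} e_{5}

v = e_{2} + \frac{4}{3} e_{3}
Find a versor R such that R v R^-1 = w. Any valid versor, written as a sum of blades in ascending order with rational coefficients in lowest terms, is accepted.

Since q(v) = q(w) = \frac{25}{9}, the sum R = v + w = -\frac{1750}{2383} e_{1} + \frac{1500}{2383} e_{2} - \frac{250}{7149} e_{3} - \frac{700}{2383} e_{4} - \frac{900}{2383} e_{5} does the job whenever invertible.
Answer: -\frac{1750}{2383} e_{1} + \frac{1500}{2383} e_{2} - \frac{250}{7149} e_{3} - \frac{700}{2383} e_{4} - \frac{900}{2383} e_{5}


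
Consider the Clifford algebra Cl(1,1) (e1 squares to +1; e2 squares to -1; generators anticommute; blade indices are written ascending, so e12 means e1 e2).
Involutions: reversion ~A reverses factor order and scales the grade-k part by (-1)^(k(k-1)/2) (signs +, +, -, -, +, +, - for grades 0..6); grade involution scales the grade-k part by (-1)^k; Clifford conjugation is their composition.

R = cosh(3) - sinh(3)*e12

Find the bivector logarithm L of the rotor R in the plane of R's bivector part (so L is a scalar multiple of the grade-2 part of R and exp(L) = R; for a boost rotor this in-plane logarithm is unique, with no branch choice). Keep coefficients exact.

The scalar part of R is cosh(3), giving the rapidity magnitude (cosh is even); the bivector part supplies orientation, its quotient by sinh of the rapidity is the plane, and L = rapidity * plane — unique in that plane, since flipping both signs leaves L unchanged.
Concretely: cosh(rapidity) = cosh(3) gives rapidity = ±3, and since rapidity/sinh(rapidity) is even the sign is immaterial: L = (rapidity/sinh(rapidity)) * <R>_2 = (3/sinh(3)) * <R>_2.
Answer: -3*e12


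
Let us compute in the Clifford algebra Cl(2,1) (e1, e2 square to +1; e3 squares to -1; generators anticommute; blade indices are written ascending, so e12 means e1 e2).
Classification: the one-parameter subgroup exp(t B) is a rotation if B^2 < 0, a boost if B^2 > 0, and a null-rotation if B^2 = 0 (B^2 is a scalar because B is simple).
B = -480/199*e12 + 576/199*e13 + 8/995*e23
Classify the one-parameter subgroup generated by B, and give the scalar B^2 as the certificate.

B^2 term by term: the squares give (-480/199)^2*(e12)^2 + (576/199)^2*(e13)^2 + (8/995)^2*(e23)^2 = 230400/39601*(-1) + 331776/39601*(+1) + 64/990025*(+1) = 64/25 (each basis 2-blade squares to minus the product of its generators' squares); cross terms between blades sharing an index anticommute and cancel. So B^2 = 64/25.
Answer: boost, certificate B^2 = 64/25. Certificate logic: 64/25 is a conjugation-invariant scalar, so its sign fixes rotation versus boost versus null-rotation outright.


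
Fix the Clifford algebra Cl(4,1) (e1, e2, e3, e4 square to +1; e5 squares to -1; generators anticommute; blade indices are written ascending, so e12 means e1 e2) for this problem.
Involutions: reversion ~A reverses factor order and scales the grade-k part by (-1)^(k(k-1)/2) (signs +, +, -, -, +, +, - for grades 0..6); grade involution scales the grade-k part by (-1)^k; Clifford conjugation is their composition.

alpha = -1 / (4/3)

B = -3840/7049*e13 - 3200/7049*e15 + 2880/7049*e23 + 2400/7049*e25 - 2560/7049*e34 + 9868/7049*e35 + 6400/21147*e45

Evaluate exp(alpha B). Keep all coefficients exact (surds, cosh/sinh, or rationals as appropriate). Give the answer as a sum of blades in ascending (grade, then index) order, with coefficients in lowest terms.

B^2 term by term: the squares give (-3840/7049)^2*(e13)^2 + (-3200/7049)^2*(e15)^2 + (2880/7049)^2*(e23)^2 + (2400/7049)^2*(e25)^2 + (-2560/7049)^2*(e34)^2 + (9868/7049)^2*(e35)^2 + (6400/21147)^2*(e45)^2 = 14745600/49688401*(-1) + 10240000/49688401*(+1) + 8294400/49688401*(-1) + 5760000/49688401*(+1) + 6553600/49688401*(-1) + 97377424/49688401*(+1) + 40960000/447195609*(+1) = 16/9 (each basis 2-blade squares to minus the product of its generators' squares); cross terms between blades sharing an index anticommute and cancel; the commuting (index-disjoint) pairs give grade-4 terms 2*c*c'*(blade product), which cancel blade by blade — e1235: 18432000/49688401 - 18432000/49688401 = 0; e1345: -16384000/49688401 + 16384000/49688401 = 0; e2345: 12288000/49688401 - 12288000/49688401 = 0 — confirming B is simple. So B^2 = 16/9.
B^2 = 16/9 — since the square is positive, the closed form is hyperbolic: l = 4/3, alpha*l = -1, so exp(alpha B) = cosh(-1) + (sinh(-1)/(4/3))*B = cosh(1) + (-3*sinh(1)/4)*B.
Answer: cosh(1) + 2880*sinh(1)/7049*e13 + 2400*sinh(1)/7049*e15 - 2160*sinh(1)/7049*e23 - 1800*sinh(1)/7049*e25 + 1920*sinh(1)/7049*e34 - 7401*sinh(1)/7049*e35 - 1600*sinh(1)/7049*e45
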